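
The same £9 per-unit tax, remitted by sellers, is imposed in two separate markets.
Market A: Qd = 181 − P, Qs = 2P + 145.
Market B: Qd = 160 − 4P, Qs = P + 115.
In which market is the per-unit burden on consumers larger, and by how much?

Market A, by £4.2.

Market A: pre-tax P* = £12, Q* = 169; post-tax Q = 163; per-unit burden on consumers = £6.
Market B: pre-tax P* = £9, Q* = 124; post-tax Q = 116.8; per-unit burden on consumers = £1.8.
Difference: £6 vs £1.8 → market A is larger by £4.2.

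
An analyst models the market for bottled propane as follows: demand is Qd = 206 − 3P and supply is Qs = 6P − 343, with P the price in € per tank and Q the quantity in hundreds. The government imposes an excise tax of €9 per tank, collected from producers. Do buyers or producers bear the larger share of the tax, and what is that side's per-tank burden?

Buyers bear the larger share: €6 per tank.

Before the tax: set 206 − 3P = 6P − 343 → P* = €61, Q* = 23.
With the tax collected from producers, supply shifts: Qs = 6(P − 9) − 343.
New equilibrium: buyers pay €67, producers receive €58, Q = 5. (Wedge: Pb − Ps = 9.)
Per-tank burden: buyers €6, producers €3.
Buyers take the larger share because demand is less price-elastic here (demand slope 3 vs supply slope 6).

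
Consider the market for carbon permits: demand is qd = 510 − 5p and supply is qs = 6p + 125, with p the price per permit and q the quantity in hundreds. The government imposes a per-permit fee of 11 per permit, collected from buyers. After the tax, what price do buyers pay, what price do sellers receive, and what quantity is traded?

Buyers pay 41; sellers receive 30; quantity = 305.

Before the tax: set 510 − 5p = 6p + 125 → p* = 35, q* = 335.
With the tax collected from buyers, demand (in seller-price terms) shifts: qd = 510 − 5(p + 11).
Solving gives q = 305 with buyers paying 41 and sellers receiving 30 (the 11 wedge).
The less price-elastic side of the market bears the larger share of a per-unit tax.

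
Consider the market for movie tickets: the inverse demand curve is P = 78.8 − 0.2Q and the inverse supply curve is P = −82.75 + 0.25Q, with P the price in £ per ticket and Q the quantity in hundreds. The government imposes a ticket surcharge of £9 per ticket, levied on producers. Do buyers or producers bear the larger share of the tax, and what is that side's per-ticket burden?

Inverting to Q(P) form: Qd = 394 − 5P; Qs = 4P + 331.
Without the tax, 394 − 5P = 4P + 331 gives 9P = 63, so P* = £7 and Q* = 359.
With the tax collected from producers, supply shifts: Qs = 4(P − 9) + 331.
Solving gives Q = 339 with buyers paying £11 and producers receiving £2 (the £9 wedge).
Per-ticket burden: buyers £4, producers £5.
Producers take the larger share because supply is less price-elastic here (demand slope 5 vs supply slope 4).
The less price-elastic side of the market bears the larger share of a per-unit tax.

Producers bear the larger share: £5 per ticket.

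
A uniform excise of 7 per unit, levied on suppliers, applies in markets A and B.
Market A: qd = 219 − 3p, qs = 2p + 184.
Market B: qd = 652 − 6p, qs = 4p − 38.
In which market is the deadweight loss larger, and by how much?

Market A: pre-tax p* = 7, q* = 198; post-tax q = 189.6; deadweight loss = 29.4.
Market B: pre-tax p* = 69, q* = 238; post-tax q = 221.2; deadweight loss = 58.8.
Difference: 29.4 vs 58.8 → market B is larger by 29.4.

Market B, by 29.4.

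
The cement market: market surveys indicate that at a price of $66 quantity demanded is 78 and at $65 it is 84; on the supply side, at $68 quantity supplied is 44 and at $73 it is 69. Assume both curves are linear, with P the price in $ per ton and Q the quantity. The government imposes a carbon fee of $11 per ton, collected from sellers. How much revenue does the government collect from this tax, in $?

Demand slope: (84 − 78)/(65 − 66) = -6, so Qd = 474 − 6P.
Supply slope: (69 − 44)/(73 − 68) = 5, so Qs = 5P − 296.
Before the tax: set 474 − 6P = 5P − 296 → P* = $70, Q* = 54.
With the tax collected from sellers, supply shifts: Qs = 5(P − 11) − 296.
New equilibrium: buyers pay $75, sellers receive $64, Q = 24. (Wedge: Pb − Ps = 11.)
Revenue = t · Q = 11 · 24 = $264.

Tax revenue = $264.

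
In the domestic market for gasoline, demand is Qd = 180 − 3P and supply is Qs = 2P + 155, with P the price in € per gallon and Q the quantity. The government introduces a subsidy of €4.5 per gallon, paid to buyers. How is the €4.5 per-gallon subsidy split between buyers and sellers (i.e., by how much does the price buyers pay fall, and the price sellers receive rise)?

Buyers gain €1.8 per gallon; sellers gain €2.7 per gallon.

Without the subsidy, 180 − 3P = 2P + 155 gives 5P = 25, so P* = €5 and Q* = 165.
With a per-unit subsidy paid to buyers, each effectively pays P − 4.5, so demand becomes Qd = 180 − 3(P − 4.5).
New equilibrium: buyers pay €3.2, sellers receive €7.7, Q = 170.4. (Wedge: Pb − Ps = −4.5.)
Gain to buyers: €1.8; to sellers: €2.7. (They sum to €4.5.)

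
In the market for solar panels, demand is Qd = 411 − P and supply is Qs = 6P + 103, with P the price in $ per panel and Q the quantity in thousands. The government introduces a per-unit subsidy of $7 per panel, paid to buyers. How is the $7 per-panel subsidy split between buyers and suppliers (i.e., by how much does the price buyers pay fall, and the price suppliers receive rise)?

Buyers gain $6 per panel; suppliers gain $1 per panel.

Without the subsidy, 411 − P = 6P + 103 gives 7P = 308, so P* = $44 and Q* = 367.
With a per-unit subsidy paid to buyers, each effectively pays P − 7, so demand becomes Qd = 411 − (P − 7).
Solving gives Q = 373 with buyers paying $38 and suppliers receiving $45 (the $7 wedge).
Gain to buyers: $6; to suppliers: $1. (They sum to $7.)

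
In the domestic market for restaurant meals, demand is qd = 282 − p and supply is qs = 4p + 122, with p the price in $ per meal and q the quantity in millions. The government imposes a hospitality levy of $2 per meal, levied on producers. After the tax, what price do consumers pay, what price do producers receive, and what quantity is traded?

Consumers pay $33.6; producers receive $31.6; quantity = 248.4.

Without the tax, 282 − p = 4p + 122 gives 5p = 160, so p* = $32 and q* = 250.
With the tax collected from producers, supply shifts: qs = 4(p − 2) + 122.
New equilibrium: consumers pay $33.6, producers receive $31.6, q = 248.4. (Wedge: pb − ps = 2.)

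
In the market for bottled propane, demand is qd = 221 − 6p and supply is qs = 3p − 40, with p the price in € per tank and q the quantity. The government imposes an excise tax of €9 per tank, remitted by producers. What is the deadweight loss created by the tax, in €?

Deadweight loss = €81.

Without the tax, 221 − 6p = 3p − 40 gives 9p = 261, so p* = €29 and q* = 47.
With the tax collected from producers, supply shifts: qs = 3(p − 9) − 40.
Solving gives q = 29 with consumers paying €32 and producers receiving €23 (the €9 wedge).
Quantity falls by |ΔQ| = |47 − 29| = 18.
DWL = ½ · t · |ΔQ| = ½ · 9 · 18 = €81.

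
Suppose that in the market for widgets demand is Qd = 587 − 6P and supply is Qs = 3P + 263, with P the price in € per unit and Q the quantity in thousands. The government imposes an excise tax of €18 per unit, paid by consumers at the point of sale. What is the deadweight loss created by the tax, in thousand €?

Without the tax, 587 − 6P = 3P + 263 gives 9P = 324, so P* = €36 and Q* = 371.
With the tax collected from consumers, demand (in seller-price terms) shifts: Qd = 587 − 6(P + 18).
Solving gives Q = 335 with consumers paying €42 and suppliers receiving €24 (the €18 wedge).
Quantity falls by |ΔQ| = |371 − 335| = 36.
DWL = ½ · t · |ΔQ| = ½ · 18 · 36 = €324.

Deadweight loss = €324 thousand.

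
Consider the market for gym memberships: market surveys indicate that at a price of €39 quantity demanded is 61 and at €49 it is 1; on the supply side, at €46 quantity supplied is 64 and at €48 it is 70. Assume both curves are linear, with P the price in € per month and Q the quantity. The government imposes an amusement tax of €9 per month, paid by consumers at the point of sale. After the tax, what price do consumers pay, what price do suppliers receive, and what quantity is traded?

Demand slope: (1 − 61)/(49 − 39) = -6, so Qd = 295 − 6P.
Supply slope: (70 − 64)/(48 − 46) = 3, so Qs = 3P − 74.
Before the tax: set 295 − 6P = 3P − 74 → P* = €41, Q* = 49.
With the tax collected from consumers, demand (in seller-price terms) shifts: Qd = 295 − 6(P + 9).
Solving gives Q = 31 with consumers paying €44 and suppliers receiving €35 (the €9 wedge).
The less price-elastic side of the market bears the larger share of a per-unit tax.

Consumers pay €44; suppliers receive €35; quantity = 31.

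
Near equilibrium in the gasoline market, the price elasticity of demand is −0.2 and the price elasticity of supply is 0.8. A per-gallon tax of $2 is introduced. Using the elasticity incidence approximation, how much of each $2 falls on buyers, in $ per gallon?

Buyers bear ≈ $1.6 per gallon.

Incidence ratio: buyers' share ≈ εs / (εs + |εd|) = 0.8 / (0.8 + 0.2) = 0.8.
So buyers bear ≈ 0.8 × $2 = $1.6; producers bear $0.4.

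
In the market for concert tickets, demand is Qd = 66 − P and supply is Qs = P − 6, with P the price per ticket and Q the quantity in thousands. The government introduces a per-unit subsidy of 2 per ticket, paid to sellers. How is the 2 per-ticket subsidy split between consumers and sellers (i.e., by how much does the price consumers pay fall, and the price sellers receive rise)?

Consumers gain 1 per ticket; sellers gain 1 per ticket.

Without the subsidy, 66 − P = P − 6 gives 2P = 72, so P* = 36 and Q* = 30.
With a per-unit subsidy paid to sellers, each receives P + 2 per unit sold, so supply becomes Qs = (P + 2) − 6.
Solving gives Q = 31 with consumers paying 35 and sellers receiving 37 (the 2 wedge).
Gain to consumers: 1; to sellers: 1. (They sum to 2.)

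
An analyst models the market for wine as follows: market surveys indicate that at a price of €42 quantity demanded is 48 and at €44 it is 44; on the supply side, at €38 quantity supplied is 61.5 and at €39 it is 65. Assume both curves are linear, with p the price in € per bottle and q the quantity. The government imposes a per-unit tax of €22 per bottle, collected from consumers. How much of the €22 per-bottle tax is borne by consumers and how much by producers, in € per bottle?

Demand slope: (44 − 48)/(44 − 42) = -2, so qd = 132 − 2p.
Supply slope: (65 − 61.5)/(39 − 38) = 3.5, so qs = 3.5p − 71.5.
Before the tax: set 132 − 2p = 3.5p − 71.5 → p* = €37, q* = 58.
With the tax collected from consumers, demand (in seller-price terms) shifts: qd = 132 − 2(p + 22).
Solving gives q = 30 with consumers paying €51 and producers receiving €29 (the €22 wedge).
Burden on consumers: €14; on producers: €8. (They sum to €22.)
The less price-elastic side of the market bears the larger share of a per-unit tax.

Consumers bear €14 per bottle; producers bear €8 per bottle.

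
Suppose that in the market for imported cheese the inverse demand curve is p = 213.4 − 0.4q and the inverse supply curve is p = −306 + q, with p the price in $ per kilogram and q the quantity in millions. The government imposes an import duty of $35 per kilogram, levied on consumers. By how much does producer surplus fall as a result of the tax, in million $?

Rewrite in direct form: qd = 533.5 − 2.5p and qs = p + 306.
Without the tax, 533.5 − 2.5p = p + 306 gives 3.5p = 227.5, so p* = $65 and q* = 371.
With the tax collected from consumers, demand (in seller-price terms) shifts: qd = 533.5 − 2.5(p + 35).
Solving gives q = 346 with consumers paying $75 and suppliers receiving $40 (the $35 wedge).
ΔPS is the trapezoid between Q = 346 and Q = 371 of height $25: ½ · (371 + 346) · 25 = $8962.5.

Producer surplus falls by $8962.5 million.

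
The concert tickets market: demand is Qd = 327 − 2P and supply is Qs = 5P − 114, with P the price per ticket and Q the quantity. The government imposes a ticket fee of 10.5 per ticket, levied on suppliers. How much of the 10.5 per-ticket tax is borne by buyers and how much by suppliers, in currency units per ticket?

Buyers bear 7.5 per ticket; suppliers bear 3 per ticket.

Before the tax: set 327 − 2P = 5P − 114 → P* = 63, Q* = 201.
With the tax collected from suppliers, supply shifts: Qs = 5(P − 10.5) − 114.
New equilibrium: buyers pay 70.5, suppliers receive 60, Q = 186. (Wedge: Pb − Ps = 10.5.)
Burden on buyers: 7.5; on suppliers: 3. (They sum to 10.5.)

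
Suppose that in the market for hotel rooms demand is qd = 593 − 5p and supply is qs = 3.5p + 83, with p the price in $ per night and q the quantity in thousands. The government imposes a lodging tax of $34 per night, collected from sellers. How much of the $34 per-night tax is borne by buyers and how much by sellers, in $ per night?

Buyers bear $14 per night; sellers bear $20 per night.

Without the tax, 593 − 5p = 3.5p + 83 gives 8.5p = 510, so p* = $60 and q* = 293.
With the tax collected from sellers, supply shifts: qs = 3.5(p − 34) + 83.
New equilibrium: buyers pay $74, sellers receive $40, q = 223. (Wedge: pb − ps = 34.)
Burden on buyers: $14; on sellers: $20. (They sum to $34.)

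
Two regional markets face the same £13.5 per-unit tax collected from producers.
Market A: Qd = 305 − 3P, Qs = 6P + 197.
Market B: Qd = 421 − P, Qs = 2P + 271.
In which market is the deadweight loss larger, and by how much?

Market A, by £121.5.

Market A: pre-tax P* = £12, Q* = 269; post-tax Q = 242; deadweight loss = £182.25.
Market B: pre-tax P* = £50, Q* = 371; post-tax Q = 362; deadweight loss = £60.75.
Difference: £182.25 vs £60.75 → market A is larger by £121.5.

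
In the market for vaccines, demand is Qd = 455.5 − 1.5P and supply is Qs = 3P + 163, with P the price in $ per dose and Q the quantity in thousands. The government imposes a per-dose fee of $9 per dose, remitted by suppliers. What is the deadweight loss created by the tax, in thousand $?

Without the tax, 455.5 − 1.5P = 3P + 163 gives 4.5P = 292.5, so P* = $65 and Q* = 358.
With the tax collected from suppliers, supply shifts: Qs = 3(P − 9) + 163.
New equilibrium: buyers pay $71, suppliers receive $62, Q = 349. (Wedge: Pb − Ps = 9.)
Quantity falls by |ΔQ| = |358 − 349| = 9.
DWL = ½ · t · |ΔQ| = ½ · 9 · 9 = $40.5.

Deadweight loss = $40.5 thousand.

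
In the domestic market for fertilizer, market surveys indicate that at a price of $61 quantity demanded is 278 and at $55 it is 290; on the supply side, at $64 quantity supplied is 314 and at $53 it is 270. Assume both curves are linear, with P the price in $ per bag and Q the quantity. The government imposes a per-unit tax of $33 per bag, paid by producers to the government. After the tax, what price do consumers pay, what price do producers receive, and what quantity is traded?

Consumers pay $79; producers receive $46; quantity = 242.

Demand slope: (290 − 278)/(55 − 61) = -2, so Qd = 400 − 2P.
Supply slope: (270 − 314)/(53 − 64) = 4, so Qs = 4P + 58.
Before the tax: set 400 − 2P = 4P + 58 → P* = $57, Q* = 286.
With the tax collected from producers, supply shifts: Qs = 4(P − 33) + 58.
New equilibrium: consumers pay $79, producers receive $46, Q = 242. (Wedge: Pb − Ps = 33.)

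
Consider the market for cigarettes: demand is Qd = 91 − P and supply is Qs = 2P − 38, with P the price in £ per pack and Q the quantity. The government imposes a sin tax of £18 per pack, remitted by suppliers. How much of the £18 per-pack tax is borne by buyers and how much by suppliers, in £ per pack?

Buyers bear £12 per pack; suppliers bear £6 per pack.

Before the tax: set 91 − P = 2P − 38 → P* = £43, Q* = 48.
With the tax collected from suppliers, supply shifts: Qs = 2(P − 18) − 38.
New equilibrium: buyers pay £55, suppliers receive £37, Q = 36. (Wedge: Pb − Ps = 18.)
Burden on buyers: £12; on suppliers: £6. (They sum to £18.)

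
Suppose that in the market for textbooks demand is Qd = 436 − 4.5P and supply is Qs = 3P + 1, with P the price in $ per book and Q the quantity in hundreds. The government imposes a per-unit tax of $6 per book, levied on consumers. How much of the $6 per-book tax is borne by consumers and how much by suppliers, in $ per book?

Consumers bear $2.4 per book; suppliers bear $3.6 per book.

Without the tax, 436 − 4.5P = 3P + 1 gives 7.5P = 435, so P* = $58 and Q* = 175.
With the tax collected from consumers, demand (in seller-price terms) shifts: Qd = 436 − 4.5(P + 6).
Solving gives Q = 164.2 with consumers paying $60.4 and suppliers receiving $54.4 (the $6 wedge).
Burden on consumers: $2.4; on suppliers: $3.6. (They sum to $6.)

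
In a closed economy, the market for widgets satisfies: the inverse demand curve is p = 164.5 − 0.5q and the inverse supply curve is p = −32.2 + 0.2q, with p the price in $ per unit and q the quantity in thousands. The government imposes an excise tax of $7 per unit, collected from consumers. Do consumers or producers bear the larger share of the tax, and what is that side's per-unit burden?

Consumers bear the larger share: $5 per unit.

Inverting to q(p) form: qd = 329 − 2p; qs = 5p + 161.
Without the tax, 329 − 2p = 5p + 161 gives 7p = 168, so p* = $24 and q* = 281.
With the tax collected from consumers, demand (in seller-price terms) shifts: qd = 329 − 2(p + 7).
New equilibrium: consumers pay $29, producers receive $22, q = 271. (Wedge: pb − ps = 7.)
Per-unit burden: consumers $5, producers $2.
Consumers take the larger share because demand is less price-elastic here (demand slope 2 vs supply slope 5).
The less price-elastic side of the market bears the larger share of a per-unit tax.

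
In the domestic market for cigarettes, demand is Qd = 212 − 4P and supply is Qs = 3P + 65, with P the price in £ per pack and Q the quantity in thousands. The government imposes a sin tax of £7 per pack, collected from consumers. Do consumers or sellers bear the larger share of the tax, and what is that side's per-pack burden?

Before the tax: set 212 − 4P = 3P + 65 → P* = £21, Q* = 128.
With the tax collected from consumers, demand (in seller-price terms) shifts: Qd = 212 − 4(P + 7).
New equilibrium: consumers pay £24, sellers receive £17, Q = 116. (Wedge: Pb − Ps = 7.)
Per-pack burden: consumers £3, sellers £4.
Sellers take the larger share because supply is less price-elastic here (demand slope 4 vs supply slope 3).

Sellers bear the larger share: £4 per pack.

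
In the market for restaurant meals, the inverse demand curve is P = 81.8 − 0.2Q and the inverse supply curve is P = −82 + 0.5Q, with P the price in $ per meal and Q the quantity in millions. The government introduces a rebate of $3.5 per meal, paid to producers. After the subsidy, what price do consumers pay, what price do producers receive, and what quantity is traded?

Inverting to Q(P) form: Qd = 409 − 5P; Qs = 2P + 164.
Before the subsidy: set 409 − 5P = 2P + 164 → P* = $35, Q* = 234.
With a per-unit subsidy paid to producers, each receives P + 3.5 per unit sold, so supply becomes Qs = 2(P + 3.5) + 164.
New equilibrium: consumers pay $34, producers receive $37.5, Q = 239. (Wedge: Pb − Ps = −3.5.)

Consumers pay $34; producers receive $37.5; quantity = 239.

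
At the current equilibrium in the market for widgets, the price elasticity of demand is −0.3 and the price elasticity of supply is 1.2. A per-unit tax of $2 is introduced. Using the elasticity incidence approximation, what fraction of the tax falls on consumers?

Consumers' share ≈ 0.8.

Incidence ratio: consumers' share ≈ εs / (εs + |εd|) = 1.2 / (1.2 + 0.3) = 0.8.
Supply is the more elastic side, so consumers bear the larger share.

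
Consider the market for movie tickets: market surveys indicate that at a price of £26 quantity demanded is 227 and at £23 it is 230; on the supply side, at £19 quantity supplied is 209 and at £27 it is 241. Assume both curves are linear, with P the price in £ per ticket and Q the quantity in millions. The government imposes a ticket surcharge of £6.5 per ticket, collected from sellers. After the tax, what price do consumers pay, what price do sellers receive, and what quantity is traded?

Demand slope: (230 − 227)/(23 − 26) = -1, so Qd = 253 − P.
Supply slope: (241 − 209)/(27 − 19) = 4, so Qs = 4P + 133.
Before the tax: set 253 − P = 4P + 133 → P* = £24, Q* = 229.
With the tax collected from sellers, supply shifts: Qs = 4(P − 6.5) + 133.
Solving gives Q = 223.8 with consumers paying £29.2 and sellers receiving £22.7 (the £6.5 wedge).
The less price-elastic side of the market bears the larger share of a per-unit tax.

Consumers pay £29.2; sellers receive £22.7; quantity = 223.8.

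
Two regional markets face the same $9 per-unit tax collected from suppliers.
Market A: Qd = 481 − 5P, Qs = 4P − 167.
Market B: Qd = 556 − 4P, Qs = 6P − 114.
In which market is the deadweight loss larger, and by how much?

Market A: pre-tax P* = $72, Q* = 121; post-tax Q = 101; deadweight loss = $90.
Market B: pre-tax P* = $67, Q* = 288; post-tax Q = 266.4; deadweight loss = $97.2.
Difference: $90 vs $97.2 → market B is larger by $7.2.

Market B, by $7.2.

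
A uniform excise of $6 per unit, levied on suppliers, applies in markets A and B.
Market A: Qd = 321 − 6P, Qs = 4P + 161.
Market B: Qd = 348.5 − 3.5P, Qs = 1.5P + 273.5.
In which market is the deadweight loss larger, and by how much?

Market A, by $24.3.

Market A: pre-tax P* = $16, Q* = 225; post-tax Q = 210.6; deadweight loss = $43.2.
Market B: pre-tax P* = $15, Q* = 296; post-tax Q = 289.7; deadweight loss = $18.9.
Difference: $43.2 vs $18.9 → market A is larger by $24.3.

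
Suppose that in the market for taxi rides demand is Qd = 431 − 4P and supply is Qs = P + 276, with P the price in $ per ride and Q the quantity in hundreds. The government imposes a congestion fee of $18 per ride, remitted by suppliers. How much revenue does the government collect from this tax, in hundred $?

Without the tax, 431 − 4P = P + 276 gives 5P = 155, so P* = $31 and Q* = 307.
With the tax collected from suppliers, supply shifts: Qs = (P − 18) + 276.
New equilibrium: consumers pay $34.6, suppliers receive $16.6, Q = 292.6. (Wedge: Pb − Ps = 18.)
Revenue = t · Q = 18 · 292.6 = $5266.8.

Tax revenue = $5266.8 hundred.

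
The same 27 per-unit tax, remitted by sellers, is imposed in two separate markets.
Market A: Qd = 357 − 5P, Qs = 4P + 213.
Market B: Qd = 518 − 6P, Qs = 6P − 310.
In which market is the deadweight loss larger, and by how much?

Market B, by 283.5.

Market A: pre-tax P* = 16, Q* = 277; post-tax Q = 217; deadweight loss = 810.
Market B: pre-tax P* = 69, Q* = 104; post-tax Q = 23; deadweight loss = 1093.5.
Difference: 810 vs 1093.5 → market B is larger by 283.5.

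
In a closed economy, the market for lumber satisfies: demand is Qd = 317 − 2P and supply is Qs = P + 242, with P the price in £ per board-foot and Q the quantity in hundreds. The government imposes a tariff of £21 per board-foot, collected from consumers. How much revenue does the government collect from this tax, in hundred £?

Tax revenue = £5313 hundred.

Before the tax: set 317 − 2P = P + 242 → P* = £25, Q* = 267.
With the tax collected from consumers, demand (in seller-price terms) shifts: Qd = 317 − 2(P + 21).
Solving gives Q = 253 with consumers paying £32 and producers receiving £11 (the £21 wedge).
Revenue = t · Q = 21 · 253 = £5313.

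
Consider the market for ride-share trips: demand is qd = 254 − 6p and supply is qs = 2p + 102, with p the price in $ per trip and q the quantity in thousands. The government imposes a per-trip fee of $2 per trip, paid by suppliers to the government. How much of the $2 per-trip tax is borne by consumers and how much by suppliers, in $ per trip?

Without the tax, 254 − 6p = 2p + 102 gives 8p = 152, so p* = $19 and q* = 140.
With the tax collected from suppliers, supply shifts: qs = 2(p − 2) + 102.
Solving gives q = 137 with consumers paying $19.5 and suppliers receiving $17.5 (the $2 wedge).
Burden on consumers: $0.5; on suppliers: $1.5. (They sum to $2.)
The less price-elastic side of the market bears the larger share of a per-unit tax.

Consumers bear $0.5 per trip; suppliers bear $1.5 per trip.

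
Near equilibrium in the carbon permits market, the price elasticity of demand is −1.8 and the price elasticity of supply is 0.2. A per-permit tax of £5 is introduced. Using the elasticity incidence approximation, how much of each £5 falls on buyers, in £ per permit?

Buyers bear ≈ £0.5 per permit.

Incidence ratio: buyers' share ≈ εs / (εs + |εd|) = 0.2 / (0.2 + 1.8) = 0.1.
So buyers bear ≈ 0.1 × £5 = £0.5; sellers bear £4.5.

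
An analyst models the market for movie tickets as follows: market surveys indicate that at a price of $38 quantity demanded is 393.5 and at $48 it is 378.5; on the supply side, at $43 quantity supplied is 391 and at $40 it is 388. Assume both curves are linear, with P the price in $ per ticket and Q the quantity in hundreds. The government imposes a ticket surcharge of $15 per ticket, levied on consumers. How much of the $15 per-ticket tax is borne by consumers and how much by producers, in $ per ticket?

Consumers bear $6 per ticket; producers bear $9 per ticket.

Demand slope: (378.5 − 393.5)/(48 − 38) = -1.5, so Qd = 450.5 − 1.5P.
Supply slope: (388 − 391)/(40 − 43) = 1, so Qs = P + 348.
Without the tax, 450.5 − 1.5P = P + 348 gives 2.5P = 102.5, so P* = $41 and Q* = 389.
With the tax collected from consumers, demand (in seller-price terms) shifts: Qd = 450.5 − 1.5(P + 15).
New equilibrium: consumers pay $47, producers receive $32, Q = 380. (Wedge: Pb − Ps = 15.)
Burden on consumers: $6; on producers: $9. (They sum to $15.)
The less price-elastic side of the market bears the larger share of a per-unit tax.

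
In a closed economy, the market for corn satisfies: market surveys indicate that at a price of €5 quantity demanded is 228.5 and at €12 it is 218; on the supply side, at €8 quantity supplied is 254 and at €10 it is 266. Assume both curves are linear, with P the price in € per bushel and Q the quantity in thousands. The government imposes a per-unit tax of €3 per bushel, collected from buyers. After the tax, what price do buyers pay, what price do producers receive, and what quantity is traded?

Demand slope: (218 − 228.5)/(12 − 5) = -1.5, so Qd = 236 − 1.5P.
Supply slope: (266 − 254)/(10 − 8) = 6, so Qs = 6P + 206.
Without the tax, 236 − 1.5P = 6P + 206 gives 7.5P = 30, so P* = €4 and Q* = 230.
With the tax collected from buyers, demand (in seller-price terms) shifts: Qd = 236 − 1.5(P + 3).
Solving gives Q = 226.4 with buyers paying €6.4 and producers receiving €3.4 (the €3 wedge).
The less price-elastic side of the market bears the larger share of a per-unit tax.

Buyers pay €6.4; producers receive €3.4; quantity = 226.4.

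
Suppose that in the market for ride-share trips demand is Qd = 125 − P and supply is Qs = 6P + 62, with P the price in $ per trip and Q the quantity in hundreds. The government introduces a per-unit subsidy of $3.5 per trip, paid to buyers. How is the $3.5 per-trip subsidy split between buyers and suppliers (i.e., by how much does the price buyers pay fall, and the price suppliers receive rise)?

Buyers gain $3 per trip; suppliers gain $0.5 per trip.

Before the subsidy: set 125 − P = 6P + 62 → P* = $9, Q* = 116.
With a per-unit subsidy paid to buyers, each effectively pays P − 3.5, so demand becomes Qd = 125 − (P − 3.5).
Solving gives Q = 119 with buyers paying $6 and suppliers receiving $9.5 (the $3.5 wedge).
Gain to buyers: $3; to suppliers: $0.5. (They sum to $3.5.)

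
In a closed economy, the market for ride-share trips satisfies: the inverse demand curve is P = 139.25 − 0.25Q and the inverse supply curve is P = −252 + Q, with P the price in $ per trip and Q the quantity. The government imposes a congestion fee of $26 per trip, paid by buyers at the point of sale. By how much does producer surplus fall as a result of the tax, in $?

Producer surplus falls by $6294.08.

Rewrite in direct form: Qd = 557 − 4P and Qs = P + 252.
Without the tax, 557 − 4P = P + 252 gives 5P = 305, so P* = $61 and Q* = 313.
With the tax collected from buyers, demand (in seller-price terms) shifts: Qd = 557 − 4(P + 26).
New equilibrium: buyers pay $66.2, producers receive $40.2, Q = 292.2. (Wedge: Pb − Ps = 26.)
ΔPS is the trapezoid between Q = 292.2 and Q = 313 of height $20.8: ½ · (313 + 292.2) · 20.8 = $6294.08.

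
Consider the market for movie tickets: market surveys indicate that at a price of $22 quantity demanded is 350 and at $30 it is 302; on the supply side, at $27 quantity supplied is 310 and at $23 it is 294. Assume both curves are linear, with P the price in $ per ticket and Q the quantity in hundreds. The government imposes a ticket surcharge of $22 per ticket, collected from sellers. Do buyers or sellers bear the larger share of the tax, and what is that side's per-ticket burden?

Sellers bear the larger share: $13.2 per ticket.

Demand slope: (302 − 350)/(30 − 22) = -6, so Qd = 482 − 6P.
Supply slope: (294 − 310)/(23 − 27) = 4, so Qs = 4P + 202.
Without the tax, 482 − 6P = 4P + 202 gives 10P = 280, so P* = $28 and Q* = 314.
With the tax collected from sellers, supply shifts: Qs = 4(P − 22) + 202.
New equilibrium: buyers pay $36.8, sellers receive $14.8, Q = 261.2. (Wedge: Pb − Ps = 22.)
Per-ticket burden: buyers $8.8, sellers $13.2.
Sellers take the larger share because supply is less price-elastic here (demand slope 6 vs supply slope 4).
The less price-elastic side of the market bears the larger share of a per-unit tax.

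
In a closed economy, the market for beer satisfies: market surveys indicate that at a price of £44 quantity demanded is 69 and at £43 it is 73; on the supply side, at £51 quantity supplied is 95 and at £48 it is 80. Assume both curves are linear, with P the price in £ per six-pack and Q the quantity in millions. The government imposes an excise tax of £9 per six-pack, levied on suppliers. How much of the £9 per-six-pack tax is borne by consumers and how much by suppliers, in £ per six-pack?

Demand slope: (73 − 69)/(43 − 44) = -4, so Qd = 245 − 4P.
Supply slope: (80 − 95)/(48 − 51) = 5, so Qs = 5P − 160.
Without the tax, 245 − 4P = 5P − 160 gives 9P = 405, so P* = £45 and Q* = 65.
With the tax collected from suppliers, supply shifts: Qs = 5(P − 9) − 160.
Solving gives Q = 45 with consumers paying £50 and suppliers receiving £41 (the £9 wedge).
Burden on consumers: £5; on suppliers: £4. (They sum to £9.)
The less price-elastic side of the market bears the larger share of a per-unit tax.

Consumers bear £5 per six-pack; suppliers bear £4 per six-pack.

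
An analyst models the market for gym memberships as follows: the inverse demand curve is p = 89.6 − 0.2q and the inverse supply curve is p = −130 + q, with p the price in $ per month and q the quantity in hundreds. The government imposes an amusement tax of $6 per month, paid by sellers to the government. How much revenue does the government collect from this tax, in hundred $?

Rewrite in direct form: qd = 448 − 5p and qs = p + 130.
Before the tax: set 448 − 5p = p + 130 → p* = $53, q* = 183.
With the tax collected from sellers, supply shifts: qs = (p − 6) + 130.
Solving gives q = 178 with consumers paying $54 and sellers receiving $48 (the $6 wedge).
Revenue = t · Q = 6 · 178 = $1068.

Tax revenue = $1068 hundred.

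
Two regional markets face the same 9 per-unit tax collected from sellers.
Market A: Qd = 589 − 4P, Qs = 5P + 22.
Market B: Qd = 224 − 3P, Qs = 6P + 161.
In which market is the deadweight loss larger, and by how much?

Market A, by 9.

Market A: pre-tax P* = 63, Q* = 337; post-tax Q = 317; deadweight loss = 90.
Market B: pre-tax P* = 7, Q* = 203; post-tax Q = 185; deadweight loss = 81.
Difference: 90 vs 81 → market A is larger by 9.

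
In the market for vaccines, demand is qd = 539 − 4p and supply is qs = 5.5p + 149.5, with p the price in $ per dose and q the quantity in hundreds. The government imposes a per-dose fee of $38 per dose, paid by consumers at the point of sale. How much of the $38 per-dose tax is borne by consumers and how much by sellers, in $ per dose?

Before the tax: set 539 − 4p = 5.5p + 149.5 → p* = $41, q* = 375.
With the tax collected from consumers, demand (in seller-price terms) shifts: qd = 539 − 4(p + 38).
Solving gives q = 287 with consumers paying $63 and sellers receiving $25 (the $38 wedge).
Burden on consumers: $22; on sellers: $16. (They sum to $38.)
The less price-elastic side of the market bears the larger share of a per-unit tax.

Consumers bear $22 per dose; sellers bear $16 per dose.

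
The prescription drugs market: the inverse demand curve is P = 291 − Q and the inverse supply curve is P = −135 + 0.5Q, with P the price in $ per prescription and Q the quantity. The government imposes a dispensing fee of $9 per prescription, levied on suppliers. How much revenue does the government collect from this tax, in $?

Inverting to Q(P) form: Qd = 291 − P; Qs = 2P + 270.
Without the tax, 291 − P = 2P + 270 gives 3P = 21, so P* = $7 and Q* = 284.
With the tax collected from suppliers, supply shifts: Qs = 2(P − 9) + 270.
Solving gives Q = 278 with buyers paying $13 and suppliers receiving $4 (the $9 wedge).
Revenue = t · Q = 9 · 278 = $2502.

Tax revenue = $2502.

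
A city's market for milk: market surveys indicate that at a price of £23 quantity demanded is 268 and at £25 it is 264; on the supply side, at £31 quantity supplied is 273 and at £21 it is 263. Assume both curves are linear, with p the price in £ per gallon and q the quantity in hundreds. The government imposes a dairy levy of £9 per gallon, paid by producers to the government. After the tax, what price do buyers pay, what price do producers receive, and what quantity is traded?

Buyers pay £27; producers receive £18; quantity = 260.

Demand slope: (264 − 268)/(25 − 23) = -2, so qd = 314 − 2p.
Supply slope: (263 − 273)/(21 − 31) = 1, so qs = p + 242.
Before the tax: set 314 − 2p = p + 242 → p* = £24, q* = 266.
With the tax collected from producers, supply shifts: qs = (p − 9) + 242.
New equilibrium: buyers pay £27, producers receive £18, q = 260. (Wedge: pb − ps = 9.)
The less price-elastic side of the market bears the larger share of a per-unit tax.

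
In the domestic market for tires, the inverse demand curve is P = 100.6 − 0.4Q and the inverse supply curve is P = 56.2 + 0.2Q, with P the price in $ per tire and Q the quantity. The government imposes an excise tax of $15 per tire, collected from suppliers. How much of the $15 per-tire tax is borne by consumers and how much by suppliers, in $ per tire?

Inverting to Q(P) form: Qd = 251.5 − 2.5P; Qs = 5P − 281.
Without the tax, 251.5 − 2.5P = 5P − 281 gives 7.5P = 532.5, so P* = $71 and Q* = 74.
With the tax collected from suppliers, supply shifts: Qs = 5(P − 15) − 281.
New equilibrium: consumers pay $81, suppliers receive $66, Q = 49. (Wedge: Pb − Ps = 15.)
Burden on consumers: $10; on suppliers: $5. (They sum to $15.)

Consumers bear $10 per tire; suppliers bear $5 per tire.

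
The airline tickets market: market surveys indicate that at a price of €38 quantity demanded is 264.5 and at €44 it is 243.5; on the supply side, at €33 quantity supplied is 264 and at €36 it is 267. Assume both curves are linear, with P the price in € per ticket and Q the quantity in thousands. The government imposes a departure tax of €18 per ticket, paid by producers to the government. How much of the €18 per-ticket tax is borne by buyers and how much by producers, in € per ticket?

Demand slope: (243.5 − 264.5)/(44 − 38) = -3.5, so Qd = 397.5 − 3.5P.
Supply slope: (267 − 264)/(36 − 33) = 1, so Qs = P + 231.
Without the tax, 397.5 − 3.5P = P + 231 gives 4.5P = 166.5, so P* = €37 and Q* = 268.
With the tax collected from producers, supply shifts: Qs = (P − 18) + 231.
New equilibrium: buyers pay €41, producers receive €23, Q = 254. (Wedge: Pb − Ps = 18.)
Burden on buyers: €4; on producers: €14. (They sum to €18.)
The less price-elastic side of the market bears the larger share of a per-unit tax.

Buyers bear €4 per ticket; producers bear €14 per ticket.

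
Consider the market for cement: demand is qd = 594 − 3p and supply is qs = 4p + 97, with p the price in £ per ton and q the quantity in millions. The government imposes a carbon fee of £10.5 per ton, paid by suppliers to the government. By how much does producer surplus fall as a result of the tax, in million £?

Producer surplus falls by £1674 million.

Without the tax, 594 − 3p = 4p + 97 gives 7p = 497, so p* = £71 and q* = 381.
With the tax collected from suppliers, supply shifts: qs = 4(p − 10.5) + 97.
Solving gives q = 363 with buyers paying £77 and suppliers receiving £66.5 (the £10.5 wedge).
ΔPS is the trapezoid between Q = 363 and Q = 381 of height £4.5: ½ · (381 + 363) · 4.5 = £1674.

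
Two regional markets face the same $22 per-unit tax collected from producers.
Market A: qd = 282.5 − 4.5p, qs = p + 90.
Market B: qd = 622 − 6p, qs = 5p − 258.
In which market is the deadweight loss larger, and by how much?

Market A: pre-tax p* = $35, q* = 125; post-tax q = 107; deadweight loss = $198.
Market B: pre-tax p* = $80, q* = 142; post-tax q = 82; deadweight loss = $660.
Difference: $198 vs $660 → market B is larger by $462.

Market B, by $462.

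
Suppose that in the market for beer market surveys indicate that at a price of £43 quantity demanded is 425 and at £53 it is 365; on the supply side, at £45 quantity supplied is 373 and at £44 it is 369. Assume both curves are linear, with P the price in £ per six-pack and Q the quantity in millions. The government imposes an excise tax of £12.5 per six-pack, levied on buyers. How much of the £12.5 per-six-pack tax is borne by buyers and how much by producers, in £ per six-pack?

Demand slope: (365 − 425)/(53 − 43) = -6, so Qd = 683 − 6P.
Supply slope: (369 − 373)/(44 − 45) = 4, so Qs = 4P + 193.
Before the tax: set 683 − 6P = 4P + 193 → P* = £49, Q* = 389.
With the tax collected from buyers, demand (in seller-price terms) shifts: Qd = 683 − 6(P + 12.5).
New equilibrium: buyers pay £54, producers receive £41.5, Q = 359. (Wedge: Pb − Ps = 12.5.)
Burden on buyers: £5; on producers: £7.5. (They sum to £12.5.)

Buyers bear £5 per six-pack; producers bear £7.5 per six-pack.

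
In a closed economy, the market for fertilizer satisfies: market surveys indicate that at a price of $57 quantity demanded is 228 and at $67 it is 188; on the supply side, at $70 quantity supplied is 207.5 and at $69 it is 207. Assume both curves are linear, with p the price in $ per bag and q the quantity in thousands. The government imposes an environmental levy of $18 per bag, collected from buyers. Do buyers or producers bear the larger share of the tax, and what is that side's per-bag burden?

Producers bear the larger share: $16 per bag.

Demand slope: (188 − 228)/(67 − 57) = -4, so qd = 456 − 4p.
Supply slope: (207 − 207.5)/(69 − 70) = 0.5, so qs = 0.5p + 172.5.
Without the tax, 456 − 4p = 0.5p + 172.5 gives 4.5p = 283.5, so p* = $63 and q* = 204.
With the tax collected from buyers, demand (in seller-price terms) shifts: qd = 456 − 4(p + 18).
New equilibrium: buyers pay $65, producers receive $47, q = 196. (Wedge: pb − ps = 18.)
Per-bag burden: buyers $2, producers $16.
Producers take the larger share because supply is less price-elastic here (demand slope 4 vs supply slope 0.5).
The less price-elastic side of the market bears the larger share of a per-unit tax.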